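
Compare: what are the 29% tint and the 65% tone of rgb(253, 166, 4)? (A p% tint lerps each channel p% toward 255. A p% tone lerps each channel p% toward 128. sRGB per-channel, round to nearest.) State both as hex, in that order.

29% tint:
  R: 253 + 0.58 = 253.58 → 254
  G: 166 + 0.29×(255−166) = 166 + 25.81 = 191.81 → 192
  B: 4 + 0.29×(255−4) = 4 + 72.79 = 76.79 → 77
  → #fec04d
65% tone:
  R: 253 − 81.25 = 171.75 → 172
  G: 166 − 24.7 = 141.3 → 141
  B: 4 + 80.6 = 84.6 → 85
  → #ac8d55

#fec04d, #ac8d55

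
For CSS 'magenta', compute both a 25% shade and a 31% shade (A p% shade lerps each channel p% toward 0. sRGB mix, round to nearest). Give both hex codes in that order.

#bf00bf, #b000b0

CSS magenta is rgb(255, 0, 255).
25% shade:
  R: 255 + 0.25×(0−255) = 255 − 63.75 = 191.25 → 191
  G: 0 + 0.25×(0−0) = 0 + 0 = 0 → 0
  B: 255 + 0.25×(0−255) = 255 − 63.75 = 191.25 → 191
  → #bf00bf
31% shade:
  R: 255 + 0.31×(0−255) = 255 − 79.05 = 175.95 → 176
  G: 0 + 0.31×(0−0) = 0 + 0 = 0 → 0
  B: 255 − 79.05 = 175.95 → 176
  → #b000b0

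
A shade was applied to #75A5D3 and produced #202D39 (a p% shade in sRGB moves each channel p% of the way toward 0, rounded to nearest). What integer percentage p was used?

73%

#75A5D3 is rgb(117, 165, 211); #202D39 is rgb(32, 45, 57).
On the B channel (widest range): 57 ≈ 211 + (p/100)(0 − 211), so p ≈ 100×(57 − 211)/(0 − 211) = -15400/-211 = 72.99.
p = 73 reproduces all three channels after rounding.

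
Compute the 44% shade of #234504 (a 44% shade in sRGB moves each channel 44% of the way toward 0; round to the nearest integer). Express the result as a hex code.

#142702

#234504 is rgb(35, 69, 4).
Per channel, c → c + 0.44(0 − c):
  R: 35 + 0.44×(0−35) = 35 − 15.4 = 19.6 → 20
  G: 69 + 0.44×(0−69) = 69 − 30.36 = 38.64 → 39
  B: 4 + 0.44×(0−4) = 4 − 1.76 = 2.24 → 2
rgb(20, 39, 2) = #142702.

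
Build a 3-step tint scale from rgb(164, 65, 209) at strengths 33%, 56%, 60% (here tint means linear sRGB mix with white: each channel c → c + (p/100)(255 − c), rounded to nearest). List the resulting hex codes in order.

33%: (164 + 30.03 = 194.03→194, 65 + 62.7 = 127.7→128, 209 + 15.18 = 224.18→224) → #C280E0
56%: (164 + 50.96 = 214.96→215, 65 + 106.4 = 171.4→171, 209 + 25.76 = 234.76→235) → #D7ABEB
60%: (164 + 54.6 = 218.6→219, 65 + 114 = 179→179, 209 + 27.6 = 236.6→237) → #DBB3ED

#C280E0, #D7ABEB, #DBB3ED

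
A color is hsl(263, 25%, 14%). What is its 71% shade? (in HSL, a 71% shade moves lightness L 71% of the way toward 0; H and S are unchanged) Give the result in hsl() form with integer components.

L moves 71% from 14 toward 0: 14 − 9.94 = 4.06 → 4.
H and S are unchanged.

hsl(263, 25%, 4%)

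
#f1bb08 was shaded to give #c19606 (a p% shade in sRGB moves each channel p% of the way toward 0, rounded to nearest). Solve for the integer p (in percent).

#f1bb08 is rgb(241, 187, 8); #c19606 is rgb(193, 150, 6).
On the R channel (widest range): 193 ≈ 241 + (p/100)(0 − 241), so p ≈ 100×(193 − 241)/(0 − 241) = -4800/-241 = 19.92.
p = 20 reproduces all three channels after rounding.

20%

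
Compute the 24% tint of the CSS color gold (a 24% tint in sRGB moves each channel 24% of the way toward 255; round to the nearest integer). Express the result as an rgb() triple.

CSS gold is rgb(255, 215, 0).
Per channel, c → c + 0.24(255 − c):
  R: 255 + 0.24×(255−255) = 255 + 0 = 255 → 255
  G: 215 + 0.24×(255−215) = 215 + 9.6 = 224.6 → 225
  B: 0 + 0.24×(255−0) = 0 + 61.2 = 61.2 → 61

rgb(255, 225, 61)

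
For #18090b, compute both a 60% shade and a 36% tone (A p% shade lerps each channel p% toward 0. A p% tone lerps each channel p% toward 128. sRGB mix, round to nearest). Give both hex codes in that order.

#18090b is rgb(24, 9, 11).
60% shade:
  R: 24 + 0.6×(0−24) = 24 − 14.4 = 9.6 → 10
  G: 9 − 5.4 = 3.6 → 4
  B: 11 + 0.6×(0−11) = 11 − 6.6 = 4.4 → 4
  → #0a0404
36% tone:
  R: 24 + 0.36×(128−24) = 24 + 37.44 = 61.44 → 61
  G: 9 + 0.36×(128−9) = 9 + 42.84 = 51.84 → 52
  B: 11 + 42.12 = 53.12 → 53
  → #3d3435

#0a0404, #3d3435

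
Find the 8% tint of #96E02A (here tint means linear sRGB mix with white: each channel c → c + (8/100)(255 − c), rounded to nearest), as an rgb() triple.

#96E02A is rgb(150, 224, 42).
Lerp each channel 8% toward 255:
  R: 150 + 0.08×(255−150) = 150 + 8.4 = 158.4 → 158
  G: 224 + 0.08×(255−224) = 224 + 2.48 = 226.48 → 226
  B: 42 + 0.08×(255−42) = 42 + 17.04 = 59.04 → 59

rgb(158, 226, 59)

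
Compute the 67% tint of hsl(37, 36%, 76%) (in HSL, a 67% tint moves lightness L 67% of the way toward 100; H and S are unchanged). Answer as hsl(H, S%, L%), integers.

L moves 67% from 76 toward 100: 76 + 16.08 = 92.08 → 92.
H and S are unchanged.

hsl(37, 36%, 92%)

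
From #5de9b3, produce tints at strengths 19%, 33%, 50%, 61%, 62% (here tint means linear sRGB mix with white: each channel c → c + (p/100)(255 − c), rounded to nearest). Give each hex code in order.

#5de9b3 is rgb(93, 233, 179).
19%: (93 + 30.78 = 123.78→124, 233 + 4.18 = 237.18→237, 179 + 14.44 = 193.44→193) → #7cedc1
33%: (93 + 53.46 = 146.46→146, 233 + 7.26 = 240.26→240, 179 + 25.08 = 204.08→204) → #92f0cc
50%: (93 + 81 = 174→174, 233 + 11 = 244→244, 179 + 38 = 217→217) → #aef4d9
61%: (93 + 98.82 = 191.82→192, 233 + 13.42 = 246.42→246, 179 + 46.36 = 225.36→225) → #c0f6e1
62%: (93 + 100.44 = 193.44→193, 233 + 13.64 = 246.64→247, 179 + 47.12 = 226.12→226) → #c1f7e2

#7cedc1, #92f0cc, #aef4d9, #c0f6e1, #c1f7e2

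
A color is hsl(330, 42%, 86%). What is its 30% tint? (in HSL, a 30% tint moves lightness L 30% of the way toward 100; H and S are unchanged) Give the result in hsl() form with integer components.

L moves 30% from 86 toward 100: 86 + 4.2 = 90.2 → 90.
H and S are unchanged.

hsl(330, 42%, 90%)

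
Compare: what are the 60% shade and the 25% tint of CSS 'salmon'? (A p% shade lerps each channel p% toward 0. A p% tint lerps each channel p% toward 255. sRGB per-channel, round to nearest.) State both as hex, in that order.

#64332e, #fba095

CSS salmon is rgb(250, 128, 114).
60% shade:
  R: 250 + 0.6×(0−250) = 250 − 150 = 100 → 100
  G: 128 + 0.6×(0−128) = 128 − 76.8 = 51.2 → 51
  B: 114 − 68.4 = 45.6 → 46
  → #64332e
25% tint:
  R: 250 + 1.25 = 251.25 → 251
  G: 128 + 31.75 = 159.75 → 160
  B: 114 + 0.25×(255−114) = 114 + 35.25 = 149.25 → 149
  → #fba095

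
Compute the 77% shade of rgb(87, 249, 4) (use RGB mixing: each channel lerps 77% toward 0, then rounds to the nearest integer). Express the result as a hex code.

Lerp each channel 77% toward 0:
  R: 87 − 66.99 = 20.01 → 20
  G: 249 + 0.77×(0−249) = 249 − 191.73 = 57.27 → 57
  B: 4 + 0.77×(0−4) = 4 − 3.08 = 0.92 → 1
rgb(20, 57, 1) = #143901.

#143901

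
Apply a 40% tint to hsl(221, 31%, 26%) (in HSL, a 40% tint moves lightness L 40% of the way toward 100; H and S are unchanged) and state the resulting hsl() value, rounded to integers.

hsl(221, 31%, 56%)

L moves 40% from 26 toward 100: 26 + 29.6 = 55.6 → 56.
H and S are unchanged.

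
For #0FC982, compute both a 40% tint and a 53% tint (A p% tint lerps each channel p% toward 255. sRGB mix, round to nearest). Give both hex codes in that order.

#6FDFB4, #8EE6C4

#0FC982 is rgb(15, 201, 130).
40% tint:
  R: 15 + 96 = 111 → 111
  G: 201 + 0.4×(255−201) = 201 + 21.6 = 222.6 → 223
  B: 130 + 50 = 180 → 180
  → #6FDFB4
53% tint:
  R: 15 + 0.53×(255−15) = 15 + 127.2 = 142.2 → 142
  G: 201 + 0.53×(255−201) = 201 + 28.62 = 229.62 → 230
  B: 130 + 0.53×(255−130) = 130 + 66.25 = 196.25 → 196
  → #8EE6C4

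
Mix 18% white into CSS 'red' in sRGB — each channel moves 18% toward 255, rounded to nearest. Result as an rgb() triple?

CSS red is rgb(255, 0, 0).
Per channel, c → c + 0.18(255 − c):
  R: 255 + 0.18×(255−255) = 255 + 0 = 255 → 255
  G: 0 + 0.18×(255−0) = 0 + 45.9 = 45.9 → 46
  B: 0 + 0.18×(255−0) = 0 + 45.9 = 45.9 → 46

rgb(255, 46, 46)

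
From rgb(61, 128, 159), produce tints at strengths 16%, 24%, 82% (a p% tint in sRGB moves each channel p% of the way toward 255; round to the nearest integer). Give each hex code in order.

16%: (61 + 31.04 = 92.04→92, 128 + 20.32 = 148.32→148, 159 + 15.36 = 174.36→174) → #5c94ae
24%: (61 + 46.56 = 107.56→108, 128 + 30.48 = 158.48→158, 159 + 23.04 = 182.04→182) → #6c9eb6
82%: (61 + 159.08 = 220.08→220, 128 + 104.14 = 232.14→232, 159 + 78.72 = 237.72→238) → #dce8ee

#5c94ae, #6c9eb6, #dce8ee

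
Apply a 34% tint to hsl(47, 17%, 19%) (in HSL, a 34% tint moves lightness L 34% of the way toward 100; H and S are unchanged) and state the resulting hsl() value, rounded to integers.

hsl(47, 17%, 47%)

L moves 34% from 19 toward 100: 19 + 27.54 = 46.54 → 47.
H and S are unchanged.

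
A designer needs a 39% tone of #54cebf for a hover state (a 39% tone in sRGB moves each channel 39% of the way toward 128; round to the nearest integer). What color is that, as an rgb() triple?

rgb(101, 176, 166)

#54cebf is rgb(84, 206, 191).
Per channel, c → c + 0.39(128 − c):
  R: 84 + 0.39×(128−84) = 84 + 17.16 = 101.16 → 101
  G: 206 + 0.39×(128−206) = 206 − 30.42 = 175.58 → 176
  B: 191 + 0.39×(128−191) = 191 − 24.57 = 166.43 → 166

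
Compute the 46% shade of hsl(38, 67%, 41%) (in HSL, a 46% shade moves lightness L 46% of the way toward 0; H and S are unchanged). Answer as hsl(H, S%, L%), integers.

L moves 46% from 41 toward 0: 41 − 18.86 = 22.14 → 22.
H and S are unchanged.

hsl(38, 67%, 22%)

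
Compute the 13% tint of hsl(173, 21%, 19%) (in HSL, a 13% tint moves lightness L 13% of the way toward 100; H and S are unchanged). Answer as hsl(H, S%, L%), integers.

L moves 13% from 19 toward 100: 19 + 10.53 = 29.53 → 30.
H and S are unchanged.

hsl(173, 21%, 30%)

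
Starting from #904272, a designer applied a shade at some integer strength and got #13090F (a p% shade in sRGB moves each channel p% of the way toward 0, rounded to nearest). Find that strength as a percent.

#904272 is rgb(144, 66, 114); #13090F is rgb(19, 9, 15).
On the R channel (widest range): 19 ≈ 144 + (p/100)(0 − 144), so p ≈ 100×(19 − 144)/(0 − 144) = -12500/-144 = 86.81.
p = 87 reproduces all three channels after rounding.

87%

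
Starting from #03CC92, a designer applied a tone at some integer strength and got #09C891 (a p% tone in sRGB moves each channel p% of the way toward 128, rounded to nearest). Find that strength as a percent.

5%

#03CC92 is rgb(3, 204, 146); #09C891 is rgb(9, 200, 145).
On the R channel (widest range): 9 ≈ 3 + (p/100)(128 − 3), so p ≈ 100×(9 − 3)/(128 − 3) = 600/125 = 4.80.
p = 5 reproduces all three channels after rounding.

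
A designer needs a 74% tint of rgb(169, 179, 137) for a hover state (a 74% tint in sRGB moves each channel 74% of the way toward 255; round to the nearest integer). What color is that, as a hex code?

A 74% tint moves each channel 74% toward 255:
  R: 169 + 0.74×(255−169) = 169 + 63.64 = 232.64 → 233
  G: 179 + 0.74×(255−179) = 179 + 56.24 = 235.24 → 235
  B: 137 + 87.32 = 224.32 → 224
rgb(233, 235, 224) = #E9EBE0.

#E9EBE0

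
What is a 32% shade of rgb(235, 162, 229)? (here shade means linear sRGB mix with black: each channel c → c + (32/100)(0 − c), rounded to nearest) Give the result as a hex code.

Per channel, c → c + 0.32(0 − c):
  R: 235 + 0.32×(0−235) = 235 − 75.2 = 159.8 → 160
  G: 162 − 51.84 = 110.16 → 110
  B: 229 − 73.28 = 155.72 → 156
rgb(160, 110, 156) = #A06E9C.

#A06E9C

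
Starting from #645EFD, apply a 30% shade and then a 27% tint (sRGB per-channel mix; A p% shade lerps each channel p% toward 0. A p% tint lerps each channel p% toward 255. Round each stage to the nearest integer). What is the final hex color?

#645EFD is rgb(100, 94, 253).
Per channel, c → c + 0.3(0 − c):
  R: 100 + 0.3×(0−100) = 100 − 30 = 70 → 70
  G: 94 + 0.3×(0−94) = 94 − 28.2 = 65.8 → 66
  B: 253 + 0.3×(0−253) = 253 − 75.9 = 177.1 → 177
After the shade: rgb(70, 66, 177) = #4642B1.
A 27% tint moves each channel 27% toward 255:
  R: 70 + 0.27×(255−70) = 70 + 49.95 = 119.95 → 120
  G: 66 + 0.27×(255−66) = 66 + 51.03 = 117.03 → 117
  B: 177 + 21.06 = 198.06 → 198
rgb(120, 117, 198) = #7875C6.

#7875C6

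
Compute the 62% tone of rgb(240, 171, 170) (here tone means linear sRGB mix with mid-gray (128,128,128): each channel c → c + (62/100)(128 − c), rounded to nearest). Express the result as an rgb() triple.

rgb(171, 144, 144)

Lerp each channel 62% toward 128:
  R: 240 − 69.44 = 170.56 → 171
  G: 171 − 26.66 = 144.34 → 144
  B: 170 − 26.04 = 143.96 → 144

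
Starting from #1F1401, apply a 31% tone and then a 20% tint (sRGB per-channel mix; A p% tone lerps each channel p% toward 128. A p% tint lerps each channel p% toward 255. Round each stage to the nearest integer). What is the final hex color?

#1F1401 is rgb(31, 20, 1).
Lerp each channel 31% toward 128:
  R: 31 + 0.31×(128−31) = 31 + 30.07 = 61.07 → 61
  G: 20 + 0.31×(128−20) = 20 + 33.48 = 53.48 → 53
  B: 1 + 39.37 = 40.37 → 40
After the tone: rgb(61, 53, 40) = #3D3528.
A 20% tint moves each channel 20% toward 255:
  R: 61 + 0.2×(255−61) = 61 + 38.8 = 99.8 → 100
  G: 53 + 40.4 = 93.4 → 93
  B: 40 + 43 = 83 → 83
rgb(100, 93, 83) = #645D53.

#645D53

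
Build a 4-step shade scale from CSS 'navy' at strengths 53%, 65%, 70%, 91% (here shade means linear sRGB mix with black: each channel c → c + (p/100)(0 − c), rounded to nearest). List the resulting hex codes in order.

#00003c, #00002d, #000026, #00000c

CSS navy is rgb(0, 0, 128).
53%: (0→0, 0→0, 128 − 67.84 = 60.16→60) → #00003c
65%: (0→0, 0→0, 128 − 83.2 = 44.8→45) → #00002d
70%: (0→0, 0→0, 128 − 89.6 = 38.4→38) → #000026
91%: (0→0, 0→0, 128 − 116.48 = 11.52→12) → #00000c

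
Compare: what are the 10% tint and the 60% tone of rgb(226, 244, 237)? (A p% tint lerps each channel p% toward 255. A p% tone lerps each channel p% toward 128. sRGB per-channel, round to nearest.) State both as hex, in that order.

#E5F5EF, #A7AEAC

10% tint:
  R: 226 + 2.9 = 228.9 → 229
  G: 244 + 1.1 = 245.1 → 245
  B: 237 + 1.8 = 238.8 → 239
  → #E5F5EF
60% tone:
  R: 226 + 0.6×(128−226) = 226 − 58.8 = 167.2 → 167
  G: 244 + 0.6×(128−244) = 244 − 69.6 = 174.4 → 174
  B: 237 + 0.6×(128−237) = 237 − 65.4 = 171.6 → 172
  → #A7AEAC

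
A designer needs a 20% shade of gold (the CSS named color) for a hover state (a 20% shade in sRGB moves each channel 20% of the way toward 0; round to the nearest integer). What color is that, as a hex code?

CSS gold is rgb(255, 215, 0).
Per channel, c → c + 0.2(0 − c):
  R: 255 + 0.2×(0−255) = 255 − 51 = 204 → 204
  G: 215 + 0.2×(0−215) = 215 − 43 = 172 → 172
  B: 0 + 0 = 0 → 0
rgb(204, 172, 0) = #CCAC00.

#CCAC00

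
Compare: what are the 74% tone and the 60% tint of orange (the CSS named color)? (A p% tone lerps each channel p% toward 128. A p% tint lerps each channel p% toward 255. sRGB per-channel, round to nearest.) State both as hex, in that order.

CSS orange is rgb(255, 165, 0).
74% tone:
  R: 255 + 0.74×(128−255) = 255 − 93.98 = 161.02 → 161
  G: 165 + 0.74×(128−165) = 165 − 27.38 = 137.62 → 138
  B: 0 + 94.72 = 94.72 → 95
  → #a18a5f
60% tint:
  R: 255 + 0 = 255 → 255
  G: 165 + 0.6×(255−165) = 165 + 54 = 219 → 219
  B: 0 + 0.6×(255−0) = 0 + 153 = 153 → 153
  → #ffdb99

#a18a5f, #ffdb99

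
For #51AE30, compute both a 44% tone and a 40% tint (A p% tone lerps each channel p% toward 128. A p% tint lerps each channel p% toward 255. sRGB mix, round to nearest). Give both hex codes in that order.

#669A53, #97CE83

#51AE30 is rgb(81, 174, 48).
44% tone:
  R: 81 + 0.44×(128−81) = 81 + 20.68 = 101.68 → 102
  G: 174 + 0.44×(128−174) = 174 − 20.24 = 153.76 → 154
  B: 48 + 0.44×(128−48) = 48 + 35.2 = 83.2 → 83
  → #669A53
40% tint:
  R: 81 + 0.4×(255−81) = 81 + 69.6 = 150.6 → 151
  G: 174 + 32.4 = 206.4 → 206
  B: 48 + 0.4×(255−48) = 48 + 82.8 = 130.8 → 131
  → #97CE83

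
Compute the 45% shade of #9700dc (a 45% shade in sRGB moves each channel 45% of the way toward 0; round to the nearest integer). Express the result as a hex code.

#9700dc is rgb(151, 0, 220).
Lerp each channel 45% toward 0:
  R: 151 − 67.95 = 83.05 → 83
  G: 0 + 0.45×(0−0) = 0 + 0 = 0 → 0
  B: 220 − 99 = 121 → 121
rgb(83, 0, 121) = #530079.

#530079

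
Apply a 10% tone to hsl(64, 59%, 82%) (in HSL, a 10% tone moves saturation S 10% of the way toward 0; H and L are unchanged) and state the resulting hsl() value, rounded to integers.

hsl(64, 53%, 82%)

S moves 10% from 59 toward 0: 59 − 5.9 = 53.1 → 53.
H and L are unchanged.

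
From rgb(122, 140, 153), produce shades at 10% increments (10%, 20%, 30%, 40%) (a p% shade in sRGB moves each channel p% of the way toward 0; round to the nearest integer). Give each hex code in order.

10%: (122 − 12.2 = 109.8→110, 140 − 14 = 126→126, 153 − 15.3 = 137.7→138) → #6E7E8A
20%: (122 − 24.4 = 97.6→98, 140 − 28 = 112→112, 153 − 30.6 = 122.4→122) → #62707A
30%: (122 − 36.6 = 85.4→85, 140 − 42 = 98→98, 153 − 45.9 = 107.1→107) → #55626B
40%: (122 − 48.8 = 73.2→73, 140 − 56 = 84→84, 153 − 61.2 = 91.8→92) → #49545C

#6E7E8A, #62707A, #55626B, #49545C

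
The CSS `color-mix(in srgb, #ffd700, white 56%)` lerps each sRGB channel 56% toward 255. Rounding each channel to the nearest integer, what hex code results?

#ffd700 is rgb(255, 215, 0).
Per channel, c → c + 0.56(255 − c):
  R: 255 + 0 = 255 → 255
  G: 215 + 22.4 = 237.4 → 237
  B: 0 + 0.56×(255−0) = 0 + 142.8 = 142.8 → 143
rgb(255, 237, 143) = #ffed8f.

#ffed8f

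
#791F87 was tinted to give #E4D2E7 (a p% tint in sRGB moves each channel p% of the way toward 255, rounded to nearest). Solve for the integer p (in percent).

#791F87 is rgb(121, 31, 135); #E4D2E7 is rgb(228, 210, 231).
On the G channel (widest range): 210 ≈ 31 + (p/100)(255 − 31), so p ≈ 100×(210 − 31)/(255 − 31) = 17900/224 = 79.91.
p = 80 reproduces all three channels after rounding.

80%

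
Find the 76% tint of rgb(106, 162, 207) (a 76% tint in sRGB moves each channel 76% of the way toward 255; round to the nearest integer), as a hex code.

Per channel, c → c + 0.76(255 − c):
  R: 106 + 113.24 = 219.24 → 219
  G: 162 + 0.76×(255−162) = 162 + 70.68 = 232.68 → 233
  B: 207 + 0.76×(255−207) = 207 + 36.48 = 243.48 → 243
rgb(219, 233, 243) = #dbe9f3.

#dbe9f3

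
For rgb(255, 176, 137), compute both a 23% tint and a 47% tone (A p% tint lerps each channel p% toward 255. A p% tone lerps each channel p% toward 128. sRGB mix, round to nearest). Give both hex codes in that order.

23% tint:
  R: 255 + 0.23×(255−255) = 255 + 0 = 255 → 255
  G: 176 + 0.23×(255−176) = 176 + 18.17 = 194.17 → 194
  B: 137 + 27.14 = 164.14 → 164
  → #FFC2A4
47% tone:
  R: 255 + 0.47×(128−255) = 255 − 59.69 = 195.31 → 195
  G: 176 + 0.47×(128−176) = 176 − 22.56 = 153.44 → 153
  B: 137 + 0.47×(128−137) = 137 − 4.23 = 132.77 → 133
  → #C39985

#FFC2A4, #C39985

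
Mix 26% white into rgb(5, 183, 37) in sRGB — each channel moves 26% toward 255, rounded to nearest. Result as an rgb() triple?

Lerp each channel 26% toward 255:
  R: 5 + 65 = 70 → 70
  G: 183 + 0.26×(255−183) = 183 + 18.72 = 201.72 → 202
  B: 37 + 56.68 = 93.68 → 94

rgb(70, 202, 94)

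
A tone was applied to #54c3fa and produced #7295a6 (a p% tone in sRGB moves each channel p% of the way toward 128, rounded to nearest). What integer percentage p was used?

#54c3fa is rgb(84, 195, 250); #7295a6 is rgb(114, 149, 166).
On the B channel (widest range): 166 ≈ 250 + (p/100)(128 − 250), so p ≈ 100×(166 − 250)/(128 − 250) = -8400/-122 = 68.85.
p = 69 reproduces all three channels after rounding.

69%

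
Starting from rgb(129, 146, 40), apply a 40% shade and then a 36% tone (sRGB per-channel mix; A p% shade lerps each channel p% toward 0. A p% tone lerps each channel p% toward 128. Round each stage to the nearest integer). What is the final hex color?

#5F663D

Per channel, c → c + 0.4(0 − c):
  R: 129 + 0.4×(0−129) = 129 − 51.6 = 77.4 → 77
  G: 146 − 58.4 = 87.6 → 88
  B: 40 + 0.4×(0−40) = 40 − 16 = 24 → 24
After the shade: rgb(77, 88, 24) = #4D5818.
Lerp each channel 36% toward 128:
  R: 77 + 0.36×(128−77) = 77 + 18.36 = 95.36 → 95
  G: 88 + 0.36×(128−88) = 88 + 14.4 = 102.4 → 102
  B: 24 + 0.36×(128−24) = 24 + 37.44 = 61.44 → 61
rgb(95, 102, 61) = #5F663D.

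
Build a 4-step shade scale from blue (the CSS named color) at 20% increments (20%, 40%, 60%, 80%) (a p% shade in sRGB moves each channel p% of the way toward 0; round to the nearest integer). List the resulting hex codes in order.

CSS blue is rgb(0, 0, 255).
20%: (0→0, 0→0, 255 − 51 = 204→204) → #0000cc
40%: (0→0, 0→0, 255 − 102 = 153→153) → #000099
60%: (0→0, 0→0, 255 − 153 = 102→102) → #000066
80%: (0→0, 0→0, 255 − 204 = 51→51) → #000033

#0000cc, #000099, #000066, #000033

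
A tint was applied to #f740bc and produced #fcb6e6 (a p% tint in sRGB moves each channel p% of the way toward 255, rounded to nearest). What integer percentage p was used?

62%

#f740bc is rgb(247, 64, 188); #fcb6e6 is rgb(252, 182, 230).
On the G channel (widest range): 182 ≈ 64 + (p/100)(255 − 64), so p ≈ 100×(182 − 64)/(255 − 64) = 11800/191 = 61.78.
p = 62 reproduces all three channels after rounding.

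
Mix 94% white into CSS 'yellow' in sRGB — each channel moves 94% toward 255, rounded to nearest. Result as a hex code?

#fffff0

CSS yellow is rgb(255, 255, 0).
Lerp each channel 94% toward 255:
  R: 255 + 0.94×(255−255) = 255 + 0 = 255 → 255
  G: 255 + 0.94×(255−255) = 255 + 0 = 255 → 255
  B: 0 + 239.7 = 239.7 → 240
rgb(255, 255, 240) = #fffff0.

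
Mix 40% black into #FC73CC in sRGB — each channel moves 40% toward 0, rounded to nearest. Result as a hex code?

#97457A

#FC73CC is rgb(252, 115, 204).
A 40% shade moves each channel 40% toward 0:
  R: 252 + 0.4×(0−252) = 252 − 100.8 = 151.2 → 151
  G: 115 + 0.4×(0−115) = 115 − 46 = 69 → 69
  B: 204 − 81.6 = 122.4 → 122
rgb(151, 69, 122) = #97457A.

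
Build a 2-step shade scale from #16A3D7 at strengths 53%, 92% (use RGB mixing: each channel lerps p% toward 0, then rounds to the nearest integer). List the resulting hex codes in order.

#16A3D7 is rgb(22, 163, 215).
53%: (22 − 11.66 = 10.34→10, 163 − 86.39 = 76.61→77, 215 − 113.95 = 101.05→101) → #0A4D65
92%: (22 − 20.24 = 1.76→2, 163 − 149.96 = 13.04→13, 215 − 197.8 = 17.2→17) → #020D11

#0A4D65, #020D11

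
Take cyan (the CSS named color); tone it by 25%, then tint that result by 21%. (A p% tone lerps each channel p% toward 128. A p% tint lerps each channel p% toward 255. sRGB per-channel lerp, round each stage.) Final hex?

CSS cyan is rgb(0, 255, 255).
Lerp each channel 25% toward 128:
  R: 0 + 32 = 32 → 32
  G: 255 + 0.25×(128−255) = 255 − 31.75 = 223.25 → 223
  B: 255 − 31.75 = 223.25 → 223
After the tone: rgb(32, 223, 223) = #20dfdf.
Per channel, c → c + 0.21(255 − c):
  R: 32 + 0.21×(255−32) = 32 + 46.83 = 78.83 → 79
  G: 223 + 0.21×(255−223) = 223 + 6.72 = 229.72 → 230
  B: 223 + 0.21×(255−223) = 223 + 6.72 = 229.72 → 230
rgb(79, 230, 230) = #4fe6e6.

#4fe6e6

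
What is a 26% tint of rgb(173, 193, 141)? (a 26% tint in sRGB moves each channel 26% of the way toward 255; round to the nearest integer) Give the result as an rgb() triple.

rgb(194, 209, 171)

A 26% tint moves each channel 26% toward 255:
  R: 173 + 0.26×(255−173) = 173 + 21.32 = 194.32 → 194
  G: 193 + 0.26×(255−193) = 193 + 16.12 = 209.12 → 209
  B: 141 + 0.26×(255−141) = 141 + 29.64 = 170.64 → 171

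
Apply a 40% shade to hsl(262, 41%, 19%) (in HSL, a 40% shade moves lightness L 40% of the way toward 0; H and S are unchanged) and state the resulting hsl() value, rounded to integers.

L moves 40% from 19 toward 0: 19 − 7.6 = 11.4 → 11.
H and S are unchanged.

hsl(262, 41%, 11%)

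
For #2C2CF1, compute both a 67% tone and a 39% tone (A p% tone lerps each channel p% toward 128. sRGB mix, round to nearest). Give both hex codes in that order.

#6464A5, #4D4DC5

#2C2CF1 is rgb(44, 44, 241).
67% tone:
  R: 44 + 56.28 = 100.28 → 100
  G: 44 + 0.67×(128−44) = 44 + 56.28 = 100.28 → 100
  B: 241 + 0.67×(128−241) = 241 − 75.71 = 165.29 → 165
  → #6464A5
39% tone:
  R: 44 + 0.39×(128−44) = 44 + 32.76 = 76.76 → 77
  G: 44 + 0.39×(128−44) = 44 + 32.76 = 76.76 → 77
  B: 241 + 0.39×(128−241) = 241 − 44.07 = 196.93 → 197
  → #4D4DC5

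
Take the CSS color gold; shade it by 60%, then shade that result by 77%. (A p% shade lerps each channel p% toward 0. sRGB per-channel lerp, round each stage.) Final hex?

#171400

CSS gold is rgb(255, 215, 0).
Per channel, c → c + 0.6(0 − c):
  R: 255 − 153 = 102 → 102
  G: 215 − 129 = 86 → 86
  B: 0 + 0.6×(0−0) = 0 + 0 = 0 → 0
After the shade: rgb(102, 86, 0) = #665600.
Per channel, c → c + 0.77(0 − c):
  R: 102 + 0.77×(0−102) = 102 − 78.54 = 23.46 → 23
  G: 86 + 0.77×(0−86) = 86 − 66.22 = 19.78 → 20
  B: 0 + 0.77×(0−0) = 0 + 0 = 0 → 0
rgb(23, 20, 0) = #171400.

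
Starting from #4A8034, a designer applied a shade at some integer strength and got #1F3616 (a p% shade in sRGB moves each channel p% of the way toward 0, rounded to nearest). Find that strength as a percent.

#4A8034 is rgb(74, 128, 52); #1F3616 is rgb(31, 54, 22).
On the G channel (widest range): 54 ≈ 128 + (p/100)(0 − 128), so p ≈ 100×(54 − 128)/(0 − 128) = -7400/-128 = 57.81.
p = 58 reproduces all three channels after rounding.

58%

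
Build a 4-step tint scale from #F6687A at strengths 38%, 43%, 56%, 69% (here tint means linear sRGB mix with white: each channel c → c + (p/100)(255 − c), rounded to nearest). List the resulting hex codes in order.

#F9A1AD, #FAA9B3, #FBBDC4, #FCD0D6

#F6687A is rgb(246, 104, 122).
38%: (246 + 3.42 = 249.42→249, 104 + 57.38 = 161.38→161, 122 + 50.54 = 172.54→173) → #F9A1AD
43%: (246 + 3.87 = 249.87→250, 104 + 64.93 = 168.93→169, 122 + 57.19 = 179.19→179) → #FAA9B3
56%: (246 + 5.04 = 251.04→251, 104 + 84.56 = 188.56→189, 122 + 74.48 = 196.48→196) → #FBBDC4
69%: (246 + 6.21 = 252.21→252, 104 + 104.19 = 208.19→208, 122 + 91.77 = 213.77→214) → #FCD0D6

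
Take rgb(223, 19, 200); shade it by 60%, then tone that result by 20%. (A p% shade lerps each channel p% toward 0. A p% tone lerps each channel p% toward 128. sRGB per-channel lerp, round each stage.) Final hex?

#61205A

A 60% shade moves each channel 60% toward 0:
  R: 223 − 133.8 = 89.2 → 89
  G: 19 − 11.4 = 7.6 → 8
  B: 200 − 120 = 80 → 80
After the shade: rgb(89, 8, 80) = #590850.
Per channel, c → c + 0.2(128 − c):
  R: 89 + 0.2×(128−89) = 89 + 7.8 = 96.8 → 97
  G: 8 + 0.2×(128−8) = 8 + 24 = 32 → 32
  B: 80 + 9.6 = 89.6 → 90
rgb(97, 32, 90) = #61205A.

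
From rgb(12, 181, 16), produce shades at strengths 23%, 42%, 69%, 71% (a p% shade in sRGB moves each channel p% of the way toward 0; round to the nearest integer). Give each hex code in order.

23%: (12 − 2.76 = 9.24→9, 181 − 41.63 = 139.37→139, 16 − 3.68 = 12.32→12) → #098B0C
42%: (12 − 5.04 = 6.96→7, 181 − 76.02 = 104.98→105, 16 − 6.72 = 9.28→9) → #076909
69%: (12 − 8.28 = 3.72→4, 181 − 124.89 = 56.11→56, 16 − 11.04 = 4.96→5) → #043805
71%: (12 − 8.52 = 3.48→3, 181 − 128.51 = 52.49→52, 16 − 11.36 = 4.64→5) → #033405

#098B0C, #076909, #043805, #033405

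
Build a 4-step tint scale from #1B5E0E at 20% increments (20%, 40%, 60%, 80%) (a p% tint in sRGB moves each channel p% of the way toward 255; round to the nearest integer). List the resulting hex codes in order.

#1B5E0E is rgb(27, 94, 14).
20%: (27 + 45.6 = 72.6→73, 94 + 32.2 = 126.2→126, 14 + 48.2 = 62.2→62) → #497E3E
40%: (27 + 91.2 = 118.2→118, 94 + 64.4 = 158.4→158, 14 + 96.4 = 110.4→110) → #769E6E
60%: (27 + 136.8 = 163.8→164, 94 + 96.6 = 190.6→191, 14 + 144.6 = 158.6→159) → #A4BF9F
80%: (27 + 182.4 = 209.4→209, 94 + 128.8 = 222.8→223, 14 + 192.8 = 206.8→207) → #D1DFCF

#497E3E, #769E6E, #A4BF9F, #D1DFCF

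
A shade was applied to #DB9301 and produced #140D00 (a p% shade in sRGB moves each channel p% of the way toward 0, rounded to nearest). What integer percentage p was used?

#DB9301 is rgb(219, 147, 1); #140D00 is rgb(20, 13, 0).
On the R channel (widest range): 20 ≈ 219 + (p/100)(0 − 219), so p ≈ 100×(20 − 219)/(0 − 219) = -19900/-219 = 90.87.
p = 91 reproduces all three channels after rounding.

91%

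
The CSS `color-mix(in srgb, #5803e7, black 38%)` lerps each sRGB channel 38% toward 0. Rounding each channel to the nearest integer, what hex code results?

#5803e7 is rgb(88, 3, 231).
Lerp each channel 38% toward 0:
  R: 88 − 33.44 = 54.56 → 55
  G: 3 + 0.38×(0−3) = 3 − 1.14 = 1.86 → 2
  B: 231 + 0.38×(0−231) = 231 − 87.78 = 143.22 → 143
rgb(55, 2, 143) = #37028f.

#37028f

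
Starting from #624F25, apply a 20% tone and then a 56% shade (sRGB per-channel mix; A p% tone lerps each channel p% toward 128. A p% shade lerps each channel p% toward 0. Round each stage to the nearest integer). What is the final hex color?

#2E2718

#624F25 is rgb(98, 79, 37).
A 20% tone moves each channel 20% toward 128:
  R: 98 + 0.2×(128−98) = 98 + 6 = 104 → 104
  G: 79 + 9.8 = 88.8 → 89
  B: 37 + 0.2×(128−37) = 37 + 18.2 = 55.2 → 55
After the tone: rgb(104, 89, 55) = #685937.
Lerp each channel 56% toward 0:
  R: 104 − 58.24 = 45.76 → 46
  G: 89 − 49.84 = 39.16 → 39
  B: 55 − 30.8 = 24.2 → 24
rgb(46, 39, 24) = #2E2718.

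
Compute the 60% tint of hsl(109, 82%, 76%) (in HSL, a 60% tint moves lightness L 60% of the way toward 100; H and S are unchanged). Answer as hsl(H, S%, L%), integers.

hsl(109, 82%, 90%)

L moves 60% from 76 toward 100: 76 + 14.4 = 90.4 → 90.
H and S are unchanged.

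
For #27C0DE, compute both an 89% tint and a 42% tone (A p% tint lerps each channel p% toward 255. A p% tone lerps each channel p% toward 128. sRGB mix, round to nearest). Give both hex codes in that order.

#E7F8FB, #4CA5B7

#27C0DE is rgb(39, 192, 222).
89% tint:
  R: 39 + 0.89×(255−39) = 39 + 192.24 = 231.24 → 231
  G: 192 + 0.89×(255−192) = 192 + 56.07 = 248.07 → 248
  B: 222 + 0.89×(255−222) = 222 + 29.37 = 251.37 → 251
  → #E7F8FB
42% tone:
  R: 39 + 0.42×(128−39) = 39 + 37.38 = 76.38 → 76
  G: 192 − 26.88 = 165.12 → 165
  B: 222 + 0.42×(128−222) = 222 − 39.48 = 182.52 → 183
  → #4CA5B7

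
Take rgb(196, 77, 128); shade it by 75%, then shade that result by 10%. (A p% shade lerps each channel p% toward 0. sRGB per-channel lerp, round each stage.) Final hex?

Per channel, c → c + 0.75(0 − c):
  R: 196 − 147 = 49 → 49
  G: 77 − 57.75 = 19.25 → 19
  B: 128 + 0.75×(0−128) = 128 − 96 = 32 → 32
After the shade: rgb(49, 19, 32) = #311320.
Per channel, c → c + 0.1(0 − c):
  R: 49 + 0.1×(0−49) = 49 − 4.9 = 44.1 → 44
  G: 19 − 1.9 = 17.1 → 17
  B: 32 + 0.1×(0−32) = 32 − 3.2 = 28.8 → 29
rgb(44, 17, 29) = #2C111D.

#2C111D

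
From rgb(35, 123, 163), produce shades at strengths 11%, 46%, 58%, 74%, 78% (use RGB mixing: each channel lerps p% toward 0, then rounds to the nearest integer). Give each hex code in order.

#1f6d91, #134258, #0f3444, #09202a, #081b24

11%: (35 − 3.85 = 31.15→31, 123 − 13.53 = 109.47→109, 163 − 17.93 = 145.07→145) → #1f6d91
46%: (35 − 16.1 = 18.9→19, 123 − 56.58 = 66.42→66, 163 − 74.98 = 88.02→88) → #134258
58%: (35 − 20.3 = 14.7→15, 123 − 71.34 = 51.66→52, 163 − 94.54 = 68.46→68) → #0f3444
74%: (35 − 25.9 = 9.1→9, 123 − 91.02 = 31.98→32, 163 − 120.62 = 42.38→42) → #09202a
78%: (35 − 27.3 = 7.7→8, 123 − 95.94 = 27.06→27, 163 − 127.14 = 35.86→36) → #081b24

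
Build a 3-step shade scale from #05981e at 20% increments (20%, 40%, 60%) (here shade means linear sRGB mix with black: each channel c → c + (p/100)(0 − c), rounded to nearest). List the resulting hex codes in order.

#047a18, #035b12, #023d0c

#05981e is rgb(5, 152, 30).
20%: (5 − 1 = 4→4, 152 − 30.4 = 121.6→122, 30 − 6 = 24→24) → #047a18
40%: (5 − 2 = 3→3, 152 − 60.8 = 91.2→91, 30 − 12 = 18→18) → #035b12
60%: (5 − 3 = 2→2, 152 − 91.2 = 60.8→61, 30 − 18 = 12→12) → #023d0c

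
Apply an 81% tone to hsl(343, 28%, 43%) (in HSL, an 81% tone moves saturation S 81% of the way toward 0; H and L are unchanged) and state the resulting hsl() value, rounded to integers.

S moves 81% from 28 toward 0: 28 − 22.68 = 5.32 → 5.
H and L are unchanged.

hsl(343, 5%, 43%)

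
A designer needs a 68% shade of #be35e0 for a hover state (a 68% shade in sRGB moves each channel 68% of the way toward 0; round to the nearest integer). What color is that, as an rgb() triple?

#be35e0 is rgb(190, 53, 224).
Lerp each channel 68% toward 0:
  R: 190 − 129.2 = 60.8 → 61
  G: 53 + 0.68×(0−53) = 53 − 36.04 = 16.96 → 17
  B: 224 + 0.68×(0−224) = 224 − 152.32 = 71.68 → 72

rgb(61, 17, 72)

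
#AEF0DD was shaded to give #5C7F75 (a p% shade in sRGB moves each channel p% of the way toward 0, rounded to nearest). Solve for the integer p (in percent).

#AEF0DD is rgb(174, 240, 221); #5C7F75 is rgb(92, 127, 117).
On the G channel (widest range): 127 ≈ 240 + (p/100)(0 − 240), so p ≈ 100×(127 − 240)/(0 − 240) = -11300/-240 = 47.08.
p = 47 reproduces all three channels after rounding.

47%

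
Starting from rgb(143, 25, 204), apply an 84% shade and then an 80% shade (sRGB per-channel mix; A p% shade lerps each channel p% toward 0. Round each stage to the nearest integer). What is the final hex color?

Per channel, c → c + 0.84(0 − c):
  R: 143 − 120.12 = 22.88 → 23
  G: 25 − 21 = 4 → 4
  B: 204 + 0.84×(0−204) = 204 − 171.36 = 32.64 → 33
After the shade: rgb(23, 4, 33) = #170421.
Per channel, c → c + 0.8(0 − c):
  R: 23 + 0.8×(0−23) = 23 − 18.4 = 4.6 → 5
  G: 4 + 0.8×(0−4) = 4 − 3.2 = 0.8 → 1
  B: 33 + 0.8×(0−33) = 33 − 26.4 = 6.6 → 7
rgb(5, 1, 7) = #050107.

#050107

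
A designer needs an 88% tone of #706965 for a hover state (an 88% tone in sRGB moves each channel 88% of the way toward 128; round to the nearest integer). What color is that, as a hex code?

#706965 is rgb(112, 105, 101).
Per channel, c → c + 0.88(128 − c):
  R: 112 + 0.88×(128−112) = 112 + 14.08 = 126.08 → 126
  G: 105 + 0.88×(128−105) = 105 + 20.24 = 125.24 → 125
  B: 101 + 0.88×(128−101) = 101 + 23.76 = 124.76 → 125
rgb(126, 125, 125) = #7E7D7D.

#7E7D7D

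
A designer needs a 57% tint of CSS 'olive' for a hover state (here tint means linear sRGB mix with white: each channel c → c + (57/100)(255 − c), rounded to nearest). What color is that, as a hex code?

#c8c891

CSS olive is rgb(128, 128, 0).
A 57% tint moves each channel 57% toward 255:
  R: 128 + 0.57×(255−128) = 128 + 72.39 = 200.39 → 200
  G: 128 + 0.57×(255−128) = 128 + 72.39 = 200.39 → 200
  B: 0 + 0.57×(255−0) = 0 + 145.35 = 145.35 → 145
rgb(200, 200, 145) = #c8c891.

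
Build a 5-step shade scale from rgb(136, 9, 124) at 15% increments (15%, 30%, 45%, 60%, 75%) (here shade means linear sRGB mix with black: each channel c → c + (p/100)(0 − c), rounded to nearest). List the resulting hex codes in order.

#740869, #5F0657, #4B0544, #360432, #22021F

15%: (136 − 20.4 = 115.6→116, 9 − 1.35 = 7.65→8, 124 − 18.6 = 105.4→105) → #740869
30%: (136 − 40.8 = 95.2→95, 9 − 2.7 = 6.3→6, 124 − 37.2 = 86.8→87) → #5F0657
45%: (136 − 61.2 = 74.8→75, 9 − 4.05 = 4.95→5, 124 − 55.8 = 68.2→68) → #4B0544
60%: (136 − 81.6 = 54.4→54, 9 − 5.4 = 3.6→4, 124 − 74.4 = 49.6→50) → #360432
75%: (136 − 102 = 34→34, 9 − 6.75 = 2.25→2, 124 − 93 = 31→31) → #22021F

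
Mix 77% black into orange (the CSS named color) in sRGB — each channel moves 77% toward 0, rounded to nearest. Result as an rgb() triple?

rgb(59, 38, 0)

CSS orange is rgb(255, 165, 0).
Per channel, c → c + 0.77(0 − c):
  R: 255 + 0.77×(0−255) = 255 − 196.35 = 58.65 → 59
  G: 165 − 127.05 = 37.95 → 38
  B: 0 + 0 = 0 → 0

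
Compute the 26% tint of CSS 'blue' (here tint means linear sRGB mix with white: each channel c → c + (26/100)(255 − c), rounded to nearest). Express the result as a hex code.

#4242FF

CSS blue is rgb(0, 0, 255).
Per channel, c → c + 0.26(255 − c):
  R: 0 + 0.26×(255−0) = 0 + 66.3 = 66.3 → 66
  G: 0 + 0.26×(255−0) = 0 + 66.3 = 66.3 → 66
  B: 255 + 0.26×(255−255) = 255 + 0 = 255 → 255
rgb(66, 66, 255) = #4242FF.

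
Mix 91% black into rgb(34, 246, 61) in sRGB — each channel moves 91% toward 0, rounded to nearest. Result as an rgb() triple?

Lerp each channel 91% toward 0:
  R: 34 + 0.91×(0−34) = 34 − 30.94 = 3.06 → 3
  G: 246 − 223.86 = 22.14 → 22
  B: 61 + 0.91×(0−61) = 61 − 55.51 = 5.49 → 5

rgb(3, 22, 5)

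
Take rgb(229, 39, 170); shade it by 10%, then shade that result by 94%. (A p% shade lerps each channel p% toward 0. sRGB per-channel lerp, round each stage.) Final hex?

Lerp each channel 10% toward 0:
  R: 229 + 0.1×(0−229) = 229 − 22.9 = 206.1 → 206
  G: 39 + 0.1×(0−39) = 39 − 3.9 = 35.1 → 35
  B: 170 + 0.1×(0−170) = 170 − 17 = 153 → 153
After the shade: rgb(206, 35, 153) = #CE2399.
Lerp each channel 94% toward 0:
  R: 206 − 193.64 = 12.36 → 12
  G: 35 + 0.94×(0−35) = 35 − 32.9 = 2.1 → 2
  B: 153 + 0.94×(0−153) = 153 − 143.82 = 9.18 → 9
rgb(12, 2, 9) = #0C0209.

#0C0209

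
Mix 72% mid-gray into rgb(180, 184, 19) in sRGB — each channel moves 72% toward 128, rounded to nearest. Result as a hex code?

A 72% tone moves each channel 72% toward 128:
  R: 180 + 0.72×(128−180) = 180 − 37.44 = 142.56 → 143
  G: 184 + 0.72×(128−184) = 184 − 40.32 = 143.68 → 144
  B: 19 + 0.72×(128−19) = 19 + 78.48 = 97.48 → 97
rgb(143, 144, 97) = #8F9061.

#8F9061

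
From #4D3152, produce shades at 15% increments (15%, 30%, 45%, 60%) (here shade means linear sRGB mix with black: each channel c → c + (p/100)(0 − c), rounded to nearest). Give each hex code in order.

#412A46, #362239, #2A1B2D, #1F1421

#4D3152 is rgb(77, 49, 82).
15%: (77 − 11.55 = 65.45→65, 49 − 7.35 = 41.65→42, 82 − 12.3 = 69.7→70) → #412A46
30%: (77 − 23.1 = 53.9→54, 49 − 14.7 = 34.3→34, 82 − 24.6 = 57.4→57) → #362239
45%: (77 − 34.65 = 42.35→42, 49 − 22.05 = 26.95→27, 82 − 36.9 = 45.1→45) → #2A1B2D
60%: (77 − 46.2 = 30.8→31, 49 − 29.4 = 19.6→20, 82 − 49.2 = 32.8→33) → #1F1421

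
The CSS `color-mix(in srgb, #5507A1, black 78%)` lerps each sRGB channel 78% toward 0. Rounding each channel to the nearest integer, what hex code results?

#5507A1 is rgb(85, 7, 161).
A 78% shade moves each channel 78% toward 0:
  R: 85 + 0.78×(0−85) = 85 − 66.3 = 18.7 → 19
  G: 7 − 5.46 = 1.54 → 2
  B: 161 + 0.78×(0−161) = 161 − 125.58 = 35.42 → 35
rgb(19, 2, 35) = #130223.

#130223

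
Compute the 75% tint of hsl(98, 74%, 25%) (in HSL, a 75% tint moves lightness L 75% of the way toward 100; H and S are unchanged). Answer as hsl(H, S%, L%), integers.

hsl(98, 74%, 81%)

L moves 75% from 25 toward 100: 25 + 56.25 = 81.25 → 81.
H and S are unchanged.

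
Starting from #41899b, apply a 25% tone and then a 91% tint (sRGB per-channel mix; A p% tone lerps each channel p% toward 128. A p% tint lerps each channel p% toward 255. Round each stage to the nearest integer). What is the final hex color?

#eff4f5

#41899b is rgb(65, 137, 155).
A 25% tone moves each channel 25% toward 128:
  R: 65 + 15.75 = 80.75 → 81
  G: 137 − 2.25 = 134.75 → 135
  B: 155 − 6.75 = 148.25 → 148
After the tone: rgb(81, 135, 148) = #518794.
Per channel, c → c + 0.91(255 − c):
  R: 81 + 0.91×(255−81) = 81 + 158.34 = 239.34 → 239
  G: 135 + 0.91×(255−135) = 135 + 109.2 = 244.2 → 244
  B: 148 + 97.37 = 245.37 → 245
rgb(239, 244, 245) = #eff4f5.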